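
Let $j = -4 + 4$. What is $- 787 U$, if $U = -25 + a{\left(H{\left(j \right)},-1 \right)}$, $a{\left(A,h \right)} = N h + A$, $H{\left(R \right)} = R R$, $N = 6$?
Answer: $24397$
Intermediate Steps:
$j = 0$
$H{\left(R \right)} = R^{2}$
$a{\left(A,h \right)} = A + 6 h$ ($a{\left(A,h \right)} = 6 h + A = A + 6 h$)
$U = -31$ ($U = -25 + \left(0^{2} + 6 \left(-1\right)\right) = -25 + \left(0 - 6\right) = -25 - 6 = -31$)
$- 787 U = \left(-787\right) \left(-31\right) = 24397$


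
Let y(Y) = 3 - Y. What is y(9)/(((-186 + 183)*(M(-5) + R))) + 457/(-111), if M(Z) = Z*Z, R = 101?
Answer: -9560/2331 ≈ -4.1012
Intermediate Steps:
M(Z) = Z²
y(9)/(((-186 + 183)*(M(-5) + R))) + 457/(-111) = (3 - 1*9)/(((-186 + 183)*((-5)² + 101))) + 457/(-111) = (3 - 9)/((-3*(25 + 101))) + 457*(-1/111) = -6/((-3*126)) - 457/111 = -6/(-378) - 457/111 = -6*(-1/378) - 457/111 = 1/63 - 457/111 = -9560/2331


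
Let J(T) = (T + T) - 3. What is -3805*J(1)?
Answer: 3805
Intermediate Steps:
J(T) = -3 + 2*T (J(T) = 2*T - 3 = -3 + 2*T)
-3805*J(1) = -3805*(-3 + 2*1) = -3805*(-3 + 2) = -3805*(-1) = 3805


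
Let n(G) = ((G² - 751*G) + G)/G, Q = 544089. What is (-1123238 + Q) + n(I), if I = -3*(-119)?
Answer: -579542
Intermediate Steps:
I = 357
n(G) = (G² - 750*G)/G
(-1123238 + Q) + n(I) = (-1123238 + 544089) + (-750 + 357) = -579149 - 393 = -579542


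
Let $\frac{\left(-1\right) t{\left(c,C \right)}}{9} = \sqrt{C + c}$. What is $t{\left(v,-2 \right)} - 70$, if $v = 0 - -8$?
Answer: $-70 - 9 \sqrt{6} \approx -92.045$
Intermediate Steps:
$v = 8$ ($v = 0 + 8 = 8$)
$t{\left(c,C \right)} = - 9 \sqrt{C + c}$
$t{\left(v,-2 \right)} - 70 = - 9 \sqrt{-2 + 8} - 70 = - 9 \sqrt{6} - 70 = -70 - 9 \sqrt{6}$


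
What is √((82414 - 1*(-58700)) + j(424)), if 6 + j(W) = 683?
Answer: 13*√839 ≈ 376.55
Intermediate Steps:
j(W) = 677 (j(W) = -6 + 683 = 677)
√((82414 - 1*(-58700)) + j(424)) = √((82414 - 1*(-58700)) + 677) = √((82414 + 58700) + 677) = √(141114 + 677) = √141791 = 13*√839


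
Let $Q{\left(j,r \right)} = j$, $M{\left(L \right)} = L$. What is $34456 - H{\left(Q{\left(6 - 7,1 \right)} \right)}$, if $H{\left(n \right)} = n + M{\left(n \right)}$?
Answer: $34458$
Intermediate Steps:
$H{\left(n \right)} = 2 n$ ($H{\left(n \right)} = n + n = 2 n$)
$34456 - H{\left(Q{\left(6 - 7,1 \right)} \right)} = 34456 - 2 \left(6 - 7\right) = 34456 - 2 \left(-1\right) = 34456 - -2 = 34456 + 2 = 34458$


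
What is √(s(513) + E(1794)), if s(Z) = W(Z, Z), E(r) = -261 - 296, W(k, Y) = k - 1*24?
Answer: 2*I*√17 ≈ 8.2462*I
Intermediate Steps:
W(k, Y) = -24 + k (W(k, Y) = k - 24 = -24 + k)
E(r) = -557
s(Z) = -24 + Z
√(s(513) + E(1794)) = √((-24 + 513) - 557) = √(489 - 557) = √(-68) = 2*I*√17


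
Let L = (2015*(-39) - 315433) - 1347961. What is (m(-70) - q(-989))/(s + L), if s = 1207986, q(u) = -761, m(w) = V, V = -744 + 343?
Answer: -360/533993 ≈ -0.00067417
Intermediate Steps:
V = -401
m(w) = -401
L = -1741979 (L = (-78585 - 315433) - 1347961 = -394018 - 1347961 = -1741979)
(m(-70) - q(-989))/(s + L) = (-401 - 1*(-761))/(1207986 - 1741979) = (-401 + 761)/(-533993) = 360*(-1/533993) = -360/533993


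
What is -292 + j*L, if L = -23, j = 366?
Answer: -8710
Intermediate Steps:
-292 + j*L = -292 + 366*(-23) = -292 - 8418 = -8710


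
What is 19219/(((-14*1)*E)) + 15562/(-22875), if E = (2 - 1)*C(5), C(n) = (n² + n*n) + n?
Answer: -90323473/3522750 ≈ -25.640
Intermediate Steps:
C(n) = n + 2*n² (C(n) = (n² + n²) + n = 2*n² + n = n + 2*n²)
E = 55 (E = (2 - 1)*(5*(1 + 2*5)) = 1*(5*(1 + 10)) = 1*(5*11) = 1*55 = 55)
19219/(((-14*1)*E)) + 15562/(-22875) = 19219/((-14*1*55)) + 15562/(-22875) = 19219/((-14*55)) + 15562*(-1/22875) = 19219/(-770) - 15562/22875 = 19219*(-1/770) - 15562/22875 = -19219/770 - 15562/22875 = -90323473/3522750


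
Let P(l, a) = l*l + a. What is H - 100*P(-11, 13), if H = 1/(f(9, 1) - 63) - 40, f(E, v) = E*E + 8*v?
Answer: -349439/26 ≈ -13440.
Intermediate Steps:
f(E, v) = E² + 8*v
P(l, a) = a + l² (P(l, a) = l² + a = a + l²)
H = -1039/26 (H = 1/((9² + 8*1) - 63) - 40 = 1/((81 + 8) - 63) - 40 = 1/(89 - 63) - 40 = 1/26 - 40 = -1039/26 ≈ -39.962)
H - 100*P(-11, 13) = -1039/26 - 100*(13 + (-11)²) = -1039/26 - 100*(13 + 121) = -1039/26 - 100*134 = -1039/26 - 13400 = -349439/26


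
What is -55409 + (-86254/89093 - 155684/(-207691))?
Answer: -1025281888323469/18503814263 ≈ -55409.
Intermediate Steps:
-55409 + (-86254/89093 - 155684/(-207691)) = -55409 + (-86254*1/89093 - 155684*(-1/207691)) = -55409 + (-86254/89093 + 155684/207691) = -55409 - 4043824902/18503814263 = -1025281888323469/18503814263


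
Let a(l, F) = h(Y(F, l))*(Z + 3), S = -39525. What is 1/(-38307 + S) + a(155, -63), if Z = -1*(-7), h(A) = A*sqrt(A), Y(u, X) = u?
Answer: -1/77832 - 1890*I*sqrt(7) ≈ -1.2848e-5 - 5000.5*I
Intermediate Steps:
h(A) = A**(3/2)
Z = 7
a(l, F) = 10*F**(3/2) (a(l, F) = F**(3/2)*(7 + 3) = F**(3/2)*10 = 10*F**(3/2))
1/(-38307 + S) + a(155, -63) = 1/(-38307 - 39525) + 10*(-63)**(3/2) = 1/(-77832) + 10*(-189*I*sqrt(7)) = -1/77832 - 1890*I*sqrt(7)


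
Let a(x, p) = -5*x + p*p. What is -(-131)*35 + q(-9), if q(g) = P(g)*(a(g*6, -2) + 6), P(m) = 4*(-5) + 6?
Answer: 665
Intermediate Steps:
a(x, p) = p² - 5*x (a(x, p) = -5*x + p² = p² - 5*x)
P(m) = -14 (P(m) = -20 + 6 = -14)
q(g) = -140 + 420*g (q(g) = -14*(((-2)² - 5*g*6) + 6) = -14*((4 - 30*g) + 6) = -14*(10 - 30*g) = -140 + 420*g)
-(-131)*35 + q(-9) = -(-131)*35 + (-140 + 420*(-9)) = -131*(-35) + (-140 - 3780) = 4585 - 3920 = 665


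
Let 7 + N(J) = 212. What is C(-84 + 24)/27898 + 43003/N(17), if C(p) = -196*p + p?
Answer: 46234469/219965 ≈ 210.19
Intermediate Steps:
N(J) = 205 (N(J) = -7 + 212 = 205)
C(p) = -195*p
C(-84 + 24)/27898 + 43003/N(17) = -195*(-84 + 24)/27898 + 43003/205 = -195*(-60)*(1/27898) + 43003*(1/205) = 11700*(1/27898) + 43003/205 = 450/1073 + 43003/205 = 46234469/219965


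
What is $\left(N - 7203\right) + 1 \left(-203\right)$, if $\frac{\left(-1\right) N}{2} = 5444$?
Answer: $-18294$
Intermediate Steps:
$N = -10888$ ($N = \left(-2\right) 5444 = -10888$)
$\left(N - 7203\right) + 1 \left(-203\right) = \left(-10888 - 7203\right) + 1 \left(-203\right) = -18091 - 203 = -18294$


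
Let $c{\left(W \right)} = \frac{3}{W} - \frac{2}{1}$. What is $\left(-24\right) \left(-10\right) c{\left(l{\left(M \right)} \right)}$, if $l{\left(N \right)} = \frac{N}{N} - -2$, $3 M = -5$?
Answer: $-240$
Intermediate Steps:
$M = - \frac{5}{3}$ ($M = \frac{1}{3} \left(-5\right) = - \frac{5}{3} \approx -1.6667$)
$l{\left(N \right)} = 3$ ($l{\left(N \right)} = 1 + 2 = 3$)
$c{\left(W \right)} = -2 + \frac{3}{W}$ ($c{\left(W \right)} = \frac{3}{W} - 2 = -2 + \frac{3}{W}$)
$\left(-24\right) \left(-10\right) c{\left(l{\left(M \right)} \right)} = \left(-24\right) \left(-10\right) \left(-2 + \frac{3}{3}\right) = 240 \left(-2 + 3 \cdot \frac{1}{3}\right) = 240 \left(-2 + 1\right) = 240 \left(-1\right) = -240$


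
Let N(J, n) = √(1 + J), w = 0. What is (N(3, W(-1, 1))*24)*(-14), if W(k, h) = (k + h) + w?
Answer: -672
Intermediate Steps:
W(k, h) = h + k (W(k, h) = (k + h) + 0 = (h + k) + 0 = h + k)
(N(3, W(-1, 1))*24)*(-14) = (√(1 + 3)*24)*(-14) = (√4*24)*(-14) = (2*24)*(-14) = 48*(-14) = -672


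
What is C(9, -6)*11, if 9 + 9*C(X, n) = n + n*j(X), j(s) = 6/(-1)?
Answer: 77/3 ≈ 25.667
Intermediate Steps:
j(s) = -6 (j(s) = 6*(-1) = -6)
C(X, n) = -1 - 5*n/9 (C(X, n) = -1 + (n + n*(-6))/9 = -1 + (n - 6*n)/9 = -1 + (-5*n)/9 = -1 - 5*n/9)
C(9, -6)*11 = (-1 - 5/9*(-6))*11 = (-1 + 10/3)*11 = (7/3)*11 = 77/3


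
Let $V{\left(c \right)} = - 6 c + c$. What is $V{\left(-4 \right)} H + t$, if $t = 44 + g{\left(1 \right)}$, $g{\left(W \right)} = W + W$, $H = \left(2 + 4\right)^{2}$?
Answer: $766$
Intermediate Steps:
$H = 36$ ($H = 6^{2} = 36$)
$g{\left(W \right)} = 2 W$
$t = 46$ ($t = 44 + 2 \cdot 1 = 44 + 2 = 46$)
$V{\left(c \right)} = - 5 c$
$V{\left(-4 \right)} H + t = \left(-5\right) \left(-4\right) 36 + 46 = 20 \cdot 36 + 46 = 720 + 46 = 766$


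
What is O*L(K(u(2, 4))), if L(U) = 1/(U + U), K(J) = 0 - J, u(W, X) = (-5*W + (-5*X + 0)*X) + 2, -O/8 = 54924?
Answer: -27462/11 ≈ -2496.5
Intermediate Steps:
O = -439392 (O = -8*54924 = -439392)
u(W, X) = 2 - 5*W - 5*X² (u(W, X) = (-5*W + (-5*X)*X) + 2 = (-5*W - 5*X²) + 2 = 2 - 5*W - 5*X²)
K(J) = -J
L(U) = 1/(2*U)
O*L(K(u(2, 4))) = -219696/((-(2 - 5*2 - 5*4²))) = -219696/((-(2 - 10 - 5*16))) = -219696/((-(2 - 10 - 80))) = -219696/((-1*(-88))) = -219696/88 = -439392*1/176 = -27462/11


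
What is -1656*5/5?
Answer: -1656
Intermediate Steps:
-1656*5/5 = -1656*1 = -1656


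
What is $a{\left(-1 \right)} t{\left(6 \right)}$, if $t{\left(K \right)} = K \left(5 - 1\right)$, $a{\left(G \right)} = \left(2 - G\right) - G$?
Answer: $96$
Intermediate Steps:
$a{\left(G \right)} = 2 - 2 G$
$t{\left(K \right)} = 4 K$ ($t{\left(K \right)} = K 4 = 4 K$)
$a{\left(-1 \right)} t{\left(6 \right)} = \left(2 - -2\right) 4 \cdot 6 = \left(2 + 2\right) 24 = 4 \cdot 24 = 96$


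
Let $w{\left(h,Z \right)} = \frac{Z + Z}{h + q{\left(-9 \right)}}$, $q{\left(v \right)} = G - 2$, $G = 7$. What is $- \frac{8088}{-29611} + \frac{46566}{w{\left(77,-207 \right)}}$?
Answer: $- \frac{6281313850}{681053} \approx -9222.9$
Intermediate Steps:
$q{\left(v \right)} = 5$ ($q{\left(v \right)} = 7 - 2 = 5$)
$w{\left(h,Z \right)} = \frac{2 Z}{5 + h}$ ($w{\left(h,Z \right)} = \frac{Z + Z}{h + 5} = \frac{2 Z}{5 + h}$)
$- \frac{8088}{-29611} + \frac{46566}{w{\left(77,-207 \right)}} = - \frac{8088}{-29611} + \frac{46566}{2 \left(-207\right) \frac{1}{5 + 77}} = \left(-8088\right) \left(- \frac{1}{29611}\right) + \frac{46566}{2 \left(-207\right) \frac{1}{82}} = \frac{8088}{29611} + \frac{46566}{2 \left(-207\right) \frac{1}{82}} = \frac{8088}{29611} + \frac{46566}{- \frac{207}{41}} = \frac{8088}{29611} + 46566 \left(- \frac{41}{207}\right) = \frac{8088}{29611} - \frac{212134}{23} = - \frac{6281313850}{681053}$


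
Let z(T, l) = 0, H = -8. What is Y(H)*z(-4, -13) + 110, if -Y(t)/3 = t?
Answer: 110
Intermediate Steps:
Y(t) = -3*t
Y(H)*z(-4, -13) + 110 = -3*(-8)*0 + 110 = 24*0 + 110 = 0 + 110 = 110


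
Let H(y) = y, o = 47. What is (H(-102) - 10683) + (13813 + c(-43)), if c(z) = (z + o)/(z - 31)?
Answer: 112034/37 ≈ 3027.9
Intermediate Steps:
c(z) = (47 + z)/(-31 + z) (c(z) = (z + 47)/(z - 31) = (47 + z)/(-31 + z))
(H(-102) - 10683) + (13813 + c(-43)) = (-102 - 10683) + (13813 + (47 - 43)/(-31 - 43)) = -10785 + (13813 + 4/(-74)) = -10785 + (13813 - 1/74*4) = -10785 + (13813 - 2/37) = -10785 + 511079/37 = 112034/37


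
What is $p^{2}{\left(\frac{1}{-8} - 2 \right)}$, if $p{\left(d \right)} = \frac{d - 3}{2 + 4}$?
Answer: $\frac{1681}{2304} \approx 0.7296$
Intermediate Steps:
$p{\left(d \right)} = - \frac{1}{2} + \frac{d}{6}$ ($p{\left(d \right)} = \frac{-3 + d}{6} = \left(-3 + d\right) \frac{1}{6} = - \frac{1}{2} + \frac{d}{6}$)
$p^{2}{\left(\frac{1}{-8} - 2 \right)} = \left(- \frac{1}{2} + \frac{\frac{1}{-8} - 2}{6}\right)^{2} = \left(- \frac{1}{2} + \frac{- \frac{1}{8} - 2}{6}\right)^{2} = \left(- \frac{1}{2} + \frac{1}{6} \left(- \frac{17}{8}\right)\right)^{2} = \left(- \frac{1}{2} - \frac{17}{48}\right)^{2} = \left(- \frac{41}{48}\right)^{2} = \frac{1681}{2304}$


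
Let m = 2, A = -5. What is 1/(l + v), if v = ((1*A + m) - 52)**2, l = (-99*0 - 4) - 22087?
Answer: -1/19066 ≈ -5.2449e-5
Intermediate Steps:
l = -22091 (l = (0 - 4) - 22087 = -4 - 22087 = -22091)
v = 3025 (v = ((1*(-5) + 2) - 52)**2 = ((-5 + 2) - 52)**2 = (-3 - 52)**2 = (-55)**2 = 3025)
1/(l + v) = 1/(-22091 + 3025) = 1/(-19066) = -1/19066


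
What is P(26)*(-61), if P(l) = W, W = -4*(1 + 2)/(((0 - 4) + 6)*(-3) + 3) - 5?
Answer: 61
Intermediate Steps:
W = -1 (W = -12/((-4 + 6)*(-3) + 3) - 5 = -12/(2*(-3) + 3) - 5 = -12/(-6 + 3) - 5 = -12/(-3) - 5 = -12*(-1)/3 - 5 = -4*(-1) - 5 = 4 - 5 = -1)
P(l) = -1
P(26)*(-61) = -1*(-61) = 61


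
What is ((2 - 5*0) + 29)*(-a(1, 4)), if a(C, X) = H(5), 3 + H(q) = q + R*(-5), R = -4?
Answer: -682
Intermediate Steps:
H(q) = 17 + q (H(q) = -3 + (q - 4*(-5)) = -3 + (q + 20) = -3 + (20 + q) = 17 + q)
a(C, X) = 22 (a(C, X) = 17 + 5 = 22)
((2 - 5*0) + 29)*(-a(1, 4)) = ((2 - 5*0) + 29)*(-1*22) = ((2 + 0) + 29)*(-22) = (2 + 29)*(-22) = 31*(-22) = -682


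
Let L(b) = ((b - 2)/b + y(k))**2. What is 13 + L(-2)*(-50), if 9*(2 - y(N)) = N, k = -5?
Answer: -82997/81 ≈ -1024.7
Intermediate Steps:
y(N) = 2 - N/9
L(b) = (23/9 + (-2 + b)/b)**2 (L(b) = ((b - 2)/b + (2 - 1/9*(-5)))**2 = ((-2 + b)/b + (2 + 5/9))**2 = ((-2 + b)/b + 23/9)**2 = (23/9 + (-2 + b)/b)**2)
13 + L(-2)*(-50) = 13 + ((4/81)*(-9 + 16*(-2))**2/(-2)**2)*(-50) = 13 + ((4/81)*(1/4)*(-9 - 32)**2)*(-50) = 13 + ((4/81)*(1/4)*(-41)**2)*(-50) = 13 + ((4/81)*(1/4)*1681)*(-50) = 13 + (1681/81)*(-50) = 13 - 84050/81 = -82997/81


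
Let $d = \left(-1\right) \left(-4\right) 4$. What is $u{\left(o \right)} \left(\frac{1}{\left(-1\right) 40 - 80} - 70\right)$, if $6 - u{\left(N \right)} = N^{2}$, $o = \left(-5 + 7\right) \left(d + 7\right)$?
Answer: $\frac{1772611}{12} \approx 1.4772 \cdot 10^{5}$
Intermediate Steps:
$d = 16$ ($d = 4 \cdot 4 = 16$)
$o = 46$ ($o = \left(-5 + 7\right) \left(16 + 7\right) = 2 \cdot 23 = 46$)
$u{\left(N \right)} = 6 - N^{2}$
$u{\left(o \right)} \left(\frac{1}{\left(-1\right) 40 - 80} - 70\right) = \left(6 - 46^{2}\right) \left(\frac{1}{\left(-1\right) 40 - 80} - 70\right) = \left(6 - 2116\right) \left(\frac{1}{-40 - 80} - 70\right) = \left(6 - 2116\right) \left(\frac{1}{-120} - 70\right) = - 2110 \left(- \frac{1}{120} - 70\right) = \left(-2110\right) \left(- \frac{8401}{120}\right) = \frac{1772611}{12}$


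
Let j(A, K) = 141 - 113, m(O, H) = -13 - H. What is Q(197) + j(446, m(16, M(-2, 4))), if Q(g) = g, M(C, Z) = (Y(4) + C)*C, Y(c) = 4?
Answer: 225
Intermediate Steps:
M(C, Z) = C*(4 + C) (M(C, Z) = (4 + C)*C = C*(4 + C))
j(A, K) = 28
Q(197) + j(446, m(16, M(-2, 4))) = 197 + 28 = 225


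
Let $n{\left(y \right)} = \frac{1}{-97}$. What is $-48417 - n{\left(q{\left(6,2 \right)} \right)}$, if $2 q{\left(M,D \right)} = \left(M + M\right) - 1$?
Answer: $- \frac{4696448}{97} \approx -48417.0$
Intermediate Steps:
$q{\left(M,D \right)} = - \frac{1}{2} + M$ ($q{\left(M,D \right)} = \frac{\left(M + M\right) - 1}{2} = \frac{2 M - 1}{2} = \frac{-1 + 2 M}{2} = - \frac{1}{2} + M$)
$n{\left(y \right)} = - \frac{1}{97}$
$-48417 - n{\left(q{\left(6,2 \right)} \right)} = -48417 - - \frac{1}{97} = -48417 + \frac{1}{97} = - \frac{4696448}{97}$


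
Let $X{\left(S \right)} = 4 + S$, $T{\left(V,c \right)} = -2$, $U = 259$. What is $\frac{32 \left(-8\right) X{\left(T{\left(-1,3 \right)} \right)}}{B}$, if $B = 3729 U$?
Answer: $- \frac{512}{965811} \approx -0.00053012$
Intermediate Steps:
$B = 965811$ ($B = 3729 \cdot 259 = 965811$)
$\frac{32 \left(-8\right) X{\left(T{\left(-1,3 \right)} \right)}}{B} = \frac{32 \left(-8\right) \left(4 - 2\right)}{965811} = \left(-256\right) 2 \cdot \frac{1}{965811} = \left(-512\right) \frac{1}{965811} = - \frac{512}{965811}$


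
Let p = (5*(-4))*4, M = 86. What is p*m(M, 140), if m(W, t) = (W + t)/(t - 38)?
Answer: -9040/51 ≈ -177.25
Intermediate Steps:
m(W, t) = (W + t)/(-38 + t)
p = -80 (p = -20*4 = -80)
p*m(M, 140) = -80*(86 + 140)/(-38 + 140) = -80*226/102 = -40*226/51 = -80*113/51 = -9040/51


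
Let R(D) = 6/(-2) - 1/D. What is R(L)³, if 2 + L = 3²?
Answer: -10648/343 ≈ -31.044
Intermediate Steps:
L = 7 (L = -2 + 3² = -2 + 9 = 7)
R(D) = -3 - 1/D (R(D) = 6*(-½) - 1/D = -3 - 1/D)
R(L)³ = (-3 - 1/7)³ = (-3 - 1*⅐)³ = (-3 - ⅐)³ = (-22/7)³ = -10648/343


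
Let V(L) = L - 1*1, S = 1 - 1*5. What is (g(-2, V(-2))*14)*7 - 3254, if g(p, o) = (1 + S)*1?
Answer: -3548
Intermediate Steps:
S = -4 (S = 1 - 5 = -4)
V(L) = -1 + L (V(L) = L - 1 = -1 + L)
g(p, o) = -3 (g(p, o) = (1 - 4)*1 = -3*1 = -3)
(g(-2, V(-2))*14)*7 - 3254 = -3*14*7 - 3254 = -42*7 - 3254 = -294 - 3254 = -3548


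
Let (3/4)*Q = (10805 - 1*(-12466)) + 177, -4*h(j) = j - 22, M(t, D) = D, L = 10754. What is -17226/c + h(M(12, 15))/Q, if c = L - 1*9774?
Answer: -538551949/30638720 ≈ -17.577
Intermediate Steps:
h(j) = 11/2 - j/4 (h(j) = -(j - 22)/4 = -(-22 + j)/4 = 11/2 - j/4)
Q = 31264 (Q = 4*((10805 - 1*(-12466)) + 177)/3 = 4*((10805 + 12466) + 177)/3 = 4*(23271 + 177)/3 = (4/3)*23448 = 31264)
c = 980 (c = 10754 - 1*9774 = 10754 - 9774 = 980)
-17226/c + h(M(12, 15))/Q = -17226/980 + (11/2 - 1/4*15)/31264 = -17226*1/980 + (11/2 - 15/4)*(1/31264) = -8613/490 + (7/4)*(1/31264) = -8613/490 + 7/125056 = -538551949/30638720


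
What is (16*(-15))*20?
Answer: -4800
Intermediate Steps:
(16*(-15))*20 = -240*20 = -4800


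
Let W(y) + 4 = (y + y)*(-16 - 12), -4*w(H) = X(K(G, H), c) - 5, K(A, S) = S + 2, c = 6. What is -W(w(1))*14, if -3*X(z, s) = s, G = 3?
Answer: 1428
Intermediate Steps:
K(A, S) = 2 + S
X(z, s) = -s/3
w(H) = 7/4 (w(H) = -(-⅓*6 - 5)/4 = -(-2 - 5)/4 = -¼*(-7) = 7/4)
W(y) = -4 - 56*y (W(y) = -4 + (y + y)*(-16 - 12) = -4 + (2*y)*(-28) = -4 - 56*y)
-W(w(1))*14 = -(-4 - 56*7/4)*14 = -(-4 - 98)*14 = -1*(-102)*14 = 102*14 = 1428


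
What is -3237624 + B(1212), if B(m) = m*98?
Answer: -3118848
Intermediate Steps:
B(m) = 98*m
-3237624 + B(1212) = -3237624 + 98*1212 = -3237624 + 118776 = -3118848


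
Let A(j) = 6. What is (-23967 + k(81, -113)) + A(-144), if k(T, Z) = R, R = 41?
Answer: -23920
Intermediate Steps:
k(T, Z) = 41
(-23967 + k(81, -113)) + A(-144) = (-23967 + 41) + 6 = -23926 + 6 = -23920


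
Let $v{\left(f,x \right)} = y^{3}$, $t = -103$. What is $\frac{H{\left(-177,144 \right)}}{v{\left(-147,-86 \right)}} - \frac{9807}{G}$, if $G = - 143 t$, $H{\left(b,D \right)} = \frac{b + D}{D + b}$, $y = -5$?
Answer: $- \frac{1240604}{1841125} \approx -0.67383$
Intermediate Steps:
$H{\left(b,D \right)} = 1$ ($H{\left(b,D \right)} = \frac{D + b}{D + b} = 1$)
$G = 14729$ ($G = \left(-143\right) \left(-103\right) = 14729$)
$v{\left(f,x \right)} = -125$ ($v{\left(f,x \right)} = \left(-5\right)^{3} = -125$)
$\frac{H{\left(-177,144 \right)}}{v{\left(-147,-86 \right)}} - \frac{9807}{G} = 1 \frac{1}{-125} - \frac{9807}{14729} = 1 \left(- \frac{1}{125}\right) - \frac{9807}{14729} = - \frac{1}{125} - \frac{9807}{14729} = - \frac{1240604}{1841125}$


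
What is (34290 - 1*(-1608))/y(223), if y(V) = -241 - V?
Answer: -17949/232 ≈ -77.366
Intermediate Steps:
(34290 - 1*(-1608))/y(223) = (34290 - 1*(-1608))/(-241 - 1*223) = (34290 + 1608)/(-241 - 223) = 35898/(-464) = 35898*(-1/464) = -17949/232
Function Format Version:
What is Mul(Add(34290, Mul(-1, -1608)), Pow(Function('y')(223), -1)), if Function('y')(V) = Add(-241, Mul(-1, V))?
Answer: Rational(-17949, 232) ≈ -77.366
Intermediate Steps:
Mul(Add(34290, Mul(-1, -1608)), Pow(Function('y')(223), -1)) = Mul(Add(34290, Mul(-1, -1608)), Pow(Add(-241, Mul(-1, 223)), -1)) = Mul(Add(34290, 1608), Pow(Add(-241, -223), -1)) = Mul(35898, Pow(-464, -1)) = Mul(35898, Rational(-1, 464)) = Rational(-17949, 232)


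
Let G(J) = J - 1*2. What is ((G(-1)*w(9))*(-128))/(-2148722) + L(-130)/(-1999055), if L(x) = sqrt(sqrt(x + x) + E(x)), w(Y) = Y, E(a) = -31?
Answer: -1728/1074361 - sqrt(-31 + 2*I*sqrt(65))/1999055 ≈ -0.0016091 - 2.8724e-6*I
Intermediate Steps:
G(J) = -2 + J (G(J) = J - 2 = -2 + J)
L(x) = sqrt(-31 + sqrt(2)*sqrt(x)) (L(x) = sqrt(sqrt(x + x) - 31) = sqrt(sqrt(2*x) - 31) = sqrt(sqrt(2)*sqrt(x) - 31) = sqrt(-31 + sqrt(2)*sqrt(x)))
((G(-1)*w(9))*(-128))/(-2148722) + L(-130)/(-1999055) = (((-2 - 1)*9)*(-128))/(-2148722) + sqrt(-31 + sqrt(2)*sqrt(-130))/(-1999055) = (-3*9*(-128))*(-1/2148722) + sqrt(-31 + sqrt(2)*(I*sqrt(130)))*(-1/1999055) = -27*(-128)*(-1/2148722) + sqrt(-31 + 2*I*sqrt(65))*(-1/1999055) = 3456*(-1/2148722) - sqrt(-31 + 2*I*sqrt(65))/1999055 = -1728/1074361 - sqrt(-31 + 2*I*sqrt(65))/1999055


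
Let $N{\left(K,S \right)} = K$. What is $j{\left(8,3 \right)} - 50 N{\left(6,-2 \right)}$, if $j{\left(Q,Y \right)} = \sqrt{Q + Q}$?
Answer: $-296$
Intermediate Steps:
$j{\left(Q,Y \right)} = \sqrt{2} \sqrt{Q}$ ($j{\left(Q,Y \right)} = \sqrt{2 Q} = \sqrt{2} \sqrt{Q}$)
$j{\left(8,3 \right)} - 50 N{\left(6,-2 \right)} = \sqrt{2} \sqrt{8} - 300 = \sqrt{2} \cdot 2 \sqrt{2} - 300 = 4 - 300 = -296$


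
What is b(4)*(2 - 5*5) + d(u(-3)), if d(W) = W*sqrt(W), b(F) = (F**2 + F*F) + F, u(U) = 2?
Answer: -828 + 2*sqrt(2) ≈ -825.17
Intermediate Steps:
b(F) = F + 2*F**2 (b(F) = (F**2 + F**2) + F = 2*F**2 + F = F + 2*F**2)
d(W) = W**(3/2)
b(4)*(2 - 5*5) + d(u(-3)) = (4*(1 + 2*4))*(2 - 5*5) + 2**(3/2) = (4*(1 + 8))*(2 - 25) + 2*sqrt(2) = (4*9)*(-23) + 2*sqrt(2) = 36*(-23) + 2*sqrt(2) = -828 + 2*sqrt(2)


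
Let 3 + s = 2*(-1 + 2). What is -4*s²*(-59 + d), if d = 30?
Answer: 116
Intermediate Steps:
s = -1 (s = -3 + 2*(-1 + 2) = -3 + 2*1 = -3 + 2 = -1)
-4*s²*(-59 + d) = -4*(-1)²*(-59 + 30) = -4*(-29) = 116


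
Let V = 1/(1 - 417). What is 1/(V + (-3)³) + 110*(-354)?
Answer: -437413436/11233 ≈ -38940.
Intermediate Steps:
V = -1/416 (V = 1/(-416) = -1/416 ≈ -0.0024038)
1/(V + (-3)³) + 110*(-354) = 1/(-1/416 + (-3)³) + 110*(-354) = 1/(-1/416 - 27) - 38940 = 1/(-11233/416) - 38940 = -416/11233 - 38940 = -437413436/11233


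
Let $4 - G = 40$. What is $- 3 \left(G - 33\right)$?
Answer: $207$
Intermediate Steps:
$G = -36$ ($G = 4 - 40 = -36$)
$- 3 \left(G - 33\right) = - 3 \left(-36 - 33\right) = \left(-3\right) \left(-69\right) = 207$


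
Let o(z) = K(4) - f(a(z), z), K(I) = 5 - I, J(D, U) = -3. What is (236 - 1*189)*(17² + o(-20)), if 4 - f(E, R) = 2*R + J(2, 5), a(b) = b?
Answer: 11421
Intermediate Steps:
f(E, R) = 7 - 2*R (f(E, R) = 4 - (2*R - 3) = 4 - (-3 + 2*R) = 4 + (3 - 2*R) = 7 - 2*R)
o(z) = -6 + 2*z (o(z) = (5 - 1*4) - (7 - 2*z) = (5 - 4) + (-7 + 2*z) = 1 + (-7 + 2*z) = -6 + 2*z)
(236 - 1*189)*(17² + o(-20)) = (236 - 1*189)*(17² + (-6 + 2*(-20))) = (236 - 189)*(289 + (-6 - 40)) = 47*(289 - 46) = 47*243 = 11421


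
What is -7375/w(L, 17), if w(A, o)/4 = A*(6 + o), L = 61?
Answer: -7375/5612 ≈ -1.3141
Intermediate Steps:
w(A, o) = 4*A*(6 + o) (w(A, o) = 4*(A*(6 + o)) = 4*A*(6 + o))
-7375/w(L, 17) = -7375*1/(244*(6 + 17)) = -7375/(4*61*23) = -7375/5612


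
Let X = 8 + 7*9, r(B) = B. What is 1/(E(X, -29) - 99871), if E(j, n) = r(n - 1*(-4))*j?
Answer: -1/101646 ≈ -9.8381e-6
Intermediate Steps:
X = 71 (X = 8 + 63 = 71)
E(j, n) = j*(4 + n) (E(j, n) = (n - 1*(-4))*j = (n + 4)*j = (4 + n)*j = j*(4 + n))
1/(E(X, -29) - 99871) = 1/(71*(4 - 29) - 99871) = 1/(71*(-25) - 99871) = 1/(-1775 - 99871) = 1/(-101646) = -1/101646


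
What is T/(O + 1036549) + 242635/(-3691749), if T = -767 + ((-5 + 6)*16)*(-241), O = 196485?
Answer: -316244160217/4552052036466 ≈ -0.069473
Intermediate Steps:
T = -4623 (T = -767 + (1*16)*(-241) = -767 + 16*(-241) = -767 - 3856 = -4623)
T/(O + 1036549) + 242635/(-3691749) = -4623/(196485 + 1036549) + 242635/(-3691749) = -4623/1233034 + 242635*(-1/3691749) = -4623*1/1233034 - 242635/3691749 = -4623/1233034 - 242635/3691749 = -316244160217/4552052036466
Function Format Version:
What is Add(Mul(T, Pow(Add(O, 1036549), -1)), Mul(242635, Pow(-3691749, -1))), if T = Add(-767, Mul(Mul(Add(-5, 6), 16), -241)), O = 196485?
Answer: Rational(-316244160217, 4552052036466) ≈ -0.069473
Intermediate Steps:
T = -4623 (T = Add(-767, Mul(Mul(1, 16), -241)) = Add(-767, Mul(16, -241)) = Add(-767, -3856) = -4623)
Add(Mul(T, Pow(Add(O, 1036549), -1)), Mul(242635, Pow(-3691749, -1))) = Add(Mul(-4623, Pow(Add(196485, 1036549), -1)), Mul(242635, Pow(-3691749, -1))) = Add(Mul(-4623, Pow(1233034, -1)), Mul(242635, Rational(-1, 3691749))) = Add(Mul(-4623, Rational(1, 1233034)), Rational(-242635, 3691749)) = Add(Rational(-4623, 1233034), Rational(-242635, 3691749)) = Rational(-316244160217, 4552052036466)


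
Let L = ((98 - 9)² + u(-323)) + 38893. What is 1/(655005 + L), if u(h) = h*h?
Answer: 1/806148 ≈ 1.2405e-6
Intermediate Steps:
u(h) = h²
L = 151143 (L = ((98 - 9)² + (-323)²) + 38893 = (89² + 104329) + 38893 = (7921 + 104329) + 38893 = 112250 + 38893 = 151143)
1/(655005 + L) = 1/(655005 + 151143) = 1/806148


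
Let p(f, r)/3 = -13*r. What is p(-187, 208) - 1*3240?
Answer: -11352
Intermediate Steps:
p(f, r) = -39*r (p(f, r) = 3*(-13*r) = -39*r)
p(-187, 208) - 1*3240 = -39*208 - 1*3240 = -8112 - 3240 = -11352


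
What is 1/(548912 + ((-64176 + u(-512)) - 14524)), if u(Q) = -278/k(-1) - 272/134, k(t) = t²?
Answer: 67/31485442 ≈ 2.1280e-6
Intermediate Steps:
u(Q) = -18762/67 (u(Q) = -278/((-1)²) - 272/134 = -278/1 - 272*1/134 = -278*1 - 136/67 = -278 - 136/67 = -18762/67)
1/(548912 + ((-64176 + u(-512)) - 14524)) = 1/(548912 + ((-64176 - 18762/67) - 14524)) = 1/(548912 + (-4318554/67 - 14524)) = 1/(548912 - 5291662/67) = 1/(31485442/67) = 67/31485442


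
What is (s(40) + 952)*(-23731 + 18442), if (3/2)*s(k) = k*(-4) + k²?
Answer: -10112568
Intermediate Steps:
s(k) = -8*k/3 + 2*k²/3 (s(k) = 2*(k*(-4) + k²)/3 = 2*(-4*k + k²)/3 = 2*(k² - 4*k)/3 = -8*k/3 + 2*k²/3)
(s(40) + 952)*(-23731 + 18442) = ((⅔)*40*(-4 + 40) + 952)*(-23731 + 18442) = ((⅔)*40*36 + 952)*(-5289) = (960 + 952)*(-5289) = 1912*(-5289) = -10112568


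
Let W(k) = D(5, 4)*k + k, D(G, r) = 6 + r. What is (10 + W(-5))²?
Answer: 2025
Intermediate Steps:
W(k) = 11*k (W(k) = (6 + 4)*k + k = 10*k + k = 11*k)
(10 + W(-5))² = (10 + 11*(-5))² = (10 - 55)² = (-45)² = 2025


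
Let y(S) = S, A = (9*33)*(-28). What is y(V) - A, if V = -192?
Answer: 8124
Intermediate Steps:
A = -8316 (A = 297*(-28) = -8316)
y(V) - A = -192 - 1*(-8316) = -192 + 8316 = 8124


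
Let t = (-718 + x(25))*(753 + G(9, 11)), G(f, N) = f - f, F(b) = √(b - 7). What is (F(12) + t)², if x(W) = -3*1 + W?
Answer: (-524088 + √5)² ≈ 2.7467e+11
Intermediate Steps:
F(b) = √(-7 + b)
x(W) = -3 + W
G(f, N) = 0
t = -524088 (t = (-718 + (-3 + 25))*(753 + 0) = (-718 + 22)*753 = -696*753 = -524088)
(F(12) + t)² = (√(-7 + 12) - 524088)² = (√5 - 524088)² = (-524088 + √5)²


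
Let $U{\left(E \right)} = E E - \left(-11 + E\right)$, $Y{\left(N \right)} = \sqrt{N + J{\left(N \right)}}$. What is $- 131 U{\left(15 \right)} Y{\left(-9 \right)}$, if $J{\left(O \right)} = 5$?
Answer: $- 57902 i \approx - 57902.0 i$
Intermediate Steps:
$Y{\left(N \right)} = \sqrt{5 + N}$ ($Y{\left(N \right)} = \sqrt{N + 5} = \sqrt{5 + N}$)
$U{\left(E \right)} = 11 + E^{2} - E$ ($U{\left(E \right)} = E^{2} - \left(-11 + E\right) = 11 + E^{2} - E$)
$- 131 U{\left(15 \right)} Y{\left(-9 \right)} = - 131 \left(11 + 15^{2} - 15\right) \sqrt{5 - 9} = - 131 \left(11 + 225 - 15\right) \sqrt{-4} = \left(-131\right) 221 \cdot 2 i = - 28951 \cdot 2 i = - 57902 i$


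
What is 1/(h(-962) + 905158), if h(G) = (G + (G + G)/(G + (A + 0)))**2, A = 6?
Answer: 57121/104344867087 ≈ 5.4742e-7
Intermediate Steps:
h(G) = (G + 2*G/(6 + G))**2 (h(G) = (G + (G + G)/(G + (6 + 0)))**2 = (G + (2*G)/(G + 6))**2 = (G + (2*G)/(6 + G))**2 = (G + 2*G/(6 + G))**2)
1/(h(-962) + 905158) = 1/((-962)**2*(8 - 962)**2/(6 - 962)**2 + 905158) = 1/(925444*(-954)**2/(-956)**2 + 905158) = 1/(925444*(1/913936)*910116 + 905158) = 1/(52641336969/57121 + 905158) = 1/(104344867087/57121) = 57121/104344867087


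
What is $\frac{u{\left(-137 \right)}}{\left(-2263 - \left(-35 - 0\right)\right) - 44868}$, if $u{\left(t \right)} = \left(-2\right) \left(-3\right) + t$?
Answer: $\frac{131}{47096} \approx 0.0027816$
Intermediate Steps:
$u{\left(t \right)} = 6 + t$
$\frac{u{\left(-137 \right)}}{\left(-2263 - \left(-35 - 0\right)\right) - 44868} = \frac{6 - 137}{\left(-2263 - \left(-35 - 0\right)\right) - 44868} = - \frac{131}{\left(-2263 - \left(-35 + 0\right)\right) - 44868} = - \frac{131}{\left(-2263 - -35\right) - 44868} = - \frac{131}{\left(-2263 + 35\right) - 44868} = - \frac{131}{-2228 - 44868} = - \frac{131}{-47096} = \left(-131\right) \left(- \frac{1}{47096}\right) = \frac{131}{47096}$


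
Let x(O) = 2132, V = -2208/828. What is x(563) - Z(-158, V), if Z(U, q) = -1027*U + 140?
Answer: -160274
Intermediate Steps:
V = -8/3 (V = -2208*1/828 = -8/3 ≈ -2.6667)
Z(U, q) = 140 - 1027*U
x(563) - Z(-158, V) = 2132 - (140 - 1027*(-158)) = 2132 - (140 + 162266) = 2132 - 1*162406 = 2132 - 162406 = -160274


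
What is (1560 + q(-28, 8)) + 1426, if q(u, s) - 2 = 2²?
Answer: 2992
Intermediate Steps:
q(u, s) = 6 (q(u, s) = 2 + 2² = 2 + 4 = 6)
(1560 + q(-28, 8)) + 1426 = (1560 + 6) + 1426 = 1566 + 1426 = 2992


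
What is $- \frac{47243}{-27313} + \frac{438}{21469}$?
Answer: $\frac{1026223061}{586382797} \approx 1.7501$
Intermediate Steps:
$- \frac{47243}{-27313} + \frac{438}{21469} = \left(-47243\right) \left(- \frac{1}{27313}\right) + 438 \cdot \frac{1}{21469} = \frac{47243}{27313} + \frac{438}{21469} = \frac{1026223061}{586382797}$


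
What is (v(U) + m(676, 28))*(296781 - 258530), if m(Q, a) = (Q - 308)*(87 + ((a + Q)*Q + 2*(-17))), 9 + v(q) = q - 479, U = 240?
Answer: 6699736397928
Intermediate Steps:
v(q) = -488 + q (v(q) = -9 + (q - 479) = -9 + (-479 + q) = -488 + q)
m(Q, a) = (-308 + Q)*(53 + Q*(Q + a)) (m(Q, a) = (-308 + Q)*(87 + ((Q + a)*Q - 34)) = (-308 + Q)*(87 + (Q*(Q + a) - 34)) = (-308 + Q)*(87 + (-34 + Q*(Q + a))) = (-308 + Q)*(53 + Q*(Q + a)))
(v(U) + m(676, 28))*(296781 - 258530) = ((-488 + 240) + (-16324 + 676³ - 308*676² + 53*676 + 28*676² - 308*676*28))*(296781 - 258530) = (-248 + (-16324 + 308915776 - 308*456976 + 35828 + 28*456976 - 5829824))*38251 = (-248 + (-16324 + 308915776 - 140748608 + 35828 + 12795328 - 5829824))*38251 = (-248 + 175152176)*38251 = 175151928*38251 = 6699736397928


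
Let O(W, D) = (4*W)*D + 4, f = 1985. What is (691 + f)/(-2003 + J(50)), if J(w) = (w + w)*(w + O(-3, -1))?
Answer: 2676/4597 ≈ 0.58212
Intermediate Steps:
O(W, D) = 4 + 4*D*W (O(W, D) = 4*D*W + 4 = 4 + 4*D*W)
J(w) = 2*w*(16 + w) (J(w) = (w + w)*(w + (4 + 4*(-1)*(-3))) = (2*w)*(w + (4 + 12)) = (2*w)*(w + 16) = (2*w)*(16 + w) = 2*w*(16 + w))
(691 + f)/(-2003 + J(50)) = (691 + 1985)/(-2003 + 2*50*(16 + 50)) = 2676/(-2003 + 2*50*66) = 2676/(-2003 + 6600) = 2676/4597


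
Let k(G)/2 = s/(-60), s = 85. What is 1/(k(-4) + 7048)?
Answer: 6/42271 ≈ 0.00014194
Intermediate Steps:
k(G) = -17/6 (k(G) = 2*(85/(-60)) = 2*(85*(-1/60)) = 2*(-17/12) = -17/6)
1/(k(-4) + 7048) = 1/(-17/6 + 7048) = 1/(42271/6) = 6/42271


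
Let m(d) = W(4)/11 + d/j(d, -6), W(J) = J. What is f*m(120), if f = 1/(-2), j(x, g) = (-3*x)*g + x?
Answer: -87/418 ≈ -0.20813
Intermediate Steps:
j(x, g) = x - 3*g*x (j(x, g) = -3*g*x + x = x - 3*g*x)
m(d) = 87/209 (m(d) = 4/11 + d/((d*(1 - 3*(-6)))) = 4*(1/11) + d/((d*(1 + 18))) = 4/11 + d/((d*19)) = 4/11 + d/((19*d)) = 4/11 + d*(1/(19*d)) = 4/11 + 1/19 = 87/209)
f = -½ ≈ -0.50000
f*m(120) = -½*87/209 = -87/418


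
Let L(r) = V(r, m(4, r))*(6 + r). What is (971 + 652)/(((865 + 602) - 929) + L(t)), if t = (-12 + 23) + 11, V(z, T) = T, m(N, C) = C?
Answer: 1623/1154 ≈ 1.4064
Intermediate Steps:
t = 22 (t = 11 + 11 = 22)
L(r) = r*(6 + r)
(971 + 652)/(((865 + 602) - 929) + L(t)) = (971 + 652)/(((865 + 602) - 929) + 22*(6 + 22)) = 1623/((1467 - 929) + 22*28) = 1623/(538 + 616) = 1623/1154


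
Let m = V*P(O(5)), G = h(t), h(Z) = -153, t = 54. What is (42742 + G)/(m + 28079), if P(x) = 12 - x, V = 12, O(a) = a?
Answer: 42589/28163 ≈ 1.5122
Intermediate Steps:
G = -153
m = 84 (m = 12*(12 - 1*5) = 12*(12 - 5) = 12*7 = 84)
(42742 + G)/(m + 28079) = (42742 - 153)/(84 + 28079) = 42589/28163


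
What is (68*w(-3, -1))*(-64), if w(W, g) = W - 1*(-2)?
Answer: 4352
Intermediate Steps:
w(W, g) = 2 + W (w(W, g) = W + 2 = 2 + W)
(68*w(-3, -1))*(-64) = (68*(2 - 3))*(-64) = (68*(-1))*(-64) = -68*(-64) = 4352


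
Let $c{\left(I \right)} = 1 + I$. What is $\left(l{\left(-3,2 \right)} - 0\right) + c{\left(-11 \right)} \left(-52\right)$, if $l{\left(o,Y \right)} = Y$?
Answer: $522$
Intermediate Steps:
$\left(l{\left(-3,2 \right)} - 0\right) + c{\left(-11 \right)} \left(-52\right) = \left(2 - 0\right) + \left(1 - 11\right) \left(-52\right) = \left(2 + 0\right) - -520 = 2 + 520 = 522$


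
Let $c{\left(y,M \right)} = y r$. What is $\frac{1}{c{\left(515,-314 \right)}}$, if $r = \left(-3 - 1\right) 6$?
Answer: $- \frac{1}{12360} \approx -8.0906 \cdot 10^{-5}$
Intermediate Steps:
$r = -24$ ($r = \left(-4\right) 6 = -24$)
$c{\left(y,M \right)} = - 24 y$ ($c{\left(y,M \right)} = y \left(-24\right) = - 24 y$)
$\frac{1}{c{\left(515,-314 \right)}} = \frac{1}{\left(-24\right) 515} = \frac{1}{-12360} = - \frac{1}{12360}$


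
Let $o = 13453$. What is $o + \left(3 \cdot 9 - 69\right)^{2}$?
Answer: $15217$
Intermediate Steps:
$o + \left(3 \cdot 9 - 69\right)^{2} = 13453 + \left(3 \cdot 9 - 69\right)^{2} = 13453 + \left(27 - 69\right)^{2} = 13453 + \left(-42\right)^{2} = 13453 + 1764 = 15217$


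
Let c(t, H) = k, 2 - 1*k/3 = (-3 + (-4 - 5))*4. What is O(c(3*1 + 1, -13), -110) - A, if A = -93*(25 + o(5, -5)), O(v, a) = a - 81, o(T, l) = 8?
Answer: 2878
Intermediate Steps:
k = 150 (k = 6 - 3*(-3 + (-4 - 5))*4 = 6 - 3*(-3 - 9)*4 = 6 - (-36)*4 = 6 - 3*(-48) = 6 + 144 = 150)
c(t, H) = 150
O(v, a) = -81 + a
A = -3069 (A = -93*(25 + 8) = -93*33 = -3069)
O(c(3*1 + 1, -13), -110) - A = (-81 - 110) - 1*(-3069) = -191 + 3069 = 2878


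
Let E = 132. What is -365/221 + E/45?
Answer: 4249/3315 ≈ 1.2817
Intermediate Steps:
-365/221 + E/45 = -365/221 + 132/45 = -365*1/221 + 132*(1/45) = -365/221 + 44/15 = 4249/3315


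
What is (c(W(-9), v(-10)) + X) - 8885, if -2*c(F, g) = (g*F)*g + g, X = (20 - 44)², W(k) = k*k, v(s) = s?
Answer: -12354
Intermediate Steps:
W(k) = k²
X = 576 (X = (-24)² = 576)
c(F, g) = -g/2 - F*g²/2 (c(F, g) = -((g*F)*g + g)/2 = -((F*g)*g + g)/2 = -(F*g² + g)/2 = -(g + F*g²)/2 = -g/2 - F*g²/2)
(c(W(-9), v(-10)) + X) - 8885 = (-½*(-10)*(1 + (-9)²*(-10)) + 576) - 8885 = (-½*(-10)*(1 + 81*(-10)) + 576) - 8885 = (-½*(-10)*(1 - 810) + 576) - 8885 = (-½*(-10)*(-809) + 576) - 8885 = (-4045 + 576) - 8885 = -3469 - 8885 = -12354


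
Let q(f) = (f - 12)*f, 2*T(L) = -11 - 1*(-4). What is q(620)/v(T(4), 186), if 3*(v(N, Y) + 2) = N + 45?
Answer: 2261760/71 ≈ 31856.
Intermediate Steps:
T(L) = -7/2 (T(L) = (-11 - 1*(-4))/2 = (-11 + 4)/2 = (1/2)*(-7) = -7/2)
q(f) = f*(-12 + f) (q(f) = (-12 + f)*f = f*(-12 + f))
v(N, Y) = 13 + N/3 (v(N, Y) = -2 + (N + 45)/3 = -2 + (45 + N)/3 = -2 + (15 + N/3) = 13 + N/3)
q(620)/v(T(4), 186) = (620*(-12 + 620))/(13 + (1/3)*(-7/2)) = (620*608)/(13 - 7/6) = 376960/(71/6) = 376960*(6/71) = 2261760/71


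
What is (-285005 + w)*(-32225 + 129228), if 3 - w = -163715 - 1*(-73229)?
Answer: -18868635548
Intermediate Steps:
w = 90489 (w = 3 - (-163715 - 1*(-73229)) = 3 - (-163715 + 73229) = 3 - 1*(-90486) = 3 + 90486 = 90489)
(-285005 + w)*(-32225 + 129228) = (-285005 + 90489)*(-32225 + 129228) = -194516*97003 = -18868635548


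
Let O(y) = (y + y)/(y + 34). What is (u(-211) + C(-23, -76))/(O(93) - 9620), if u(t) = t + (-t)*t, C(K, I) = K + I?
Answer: 5693537/1221554 ≈ 4.6609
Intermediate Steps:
C(K, I) = I + K
u(t) = t - t²
O(y) = 2*y/(34 + y) (O(y) = (2*y)/(34 + y) = 2*y/(34 + y))
(u(-211) + C(-23, -76))/(O(93) - 9620) = (-211*(1 - 1*(-211)) + (-76 - 23))/(2*93/(34 + 93) - 9620) = (-211*(1 + 211) - 99)/(2*93/127 - 9620) = (-211*212 - 99)/(2*93*(1/127) - 9620) = (-44732 - 99)/(186/127 - 9620) = -44831/(-1221554/127) = -44831*(-127/1221554) = 5693537/1221554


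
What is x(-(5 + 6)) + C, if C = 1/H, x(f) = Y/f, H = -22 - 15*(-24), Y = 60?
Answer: -20269/3718 ≈ -5.4516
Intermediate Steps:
H = 338 (H = -22 + 360 = 338)
x(f) = 60/f
C = 1/338 ≈ 0.0029586
x(-(5 + 6)) + C = 60/((-(5 + 6))) + 1/338 = 60/((-1*11)) + 1/338 = 60/(-11) + 1/338 = 60*(-1/11) + 1/338 = -60/11 + 1/338 = -20269/3718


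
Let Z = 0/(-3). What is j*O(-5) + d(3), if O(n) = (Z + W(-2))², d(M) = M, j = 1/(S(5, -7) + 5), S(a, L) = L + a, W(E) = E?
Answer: 13/3 ≈ 4.3333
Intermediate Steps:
Z = 0 (Z = 0*(-⅓) = 0)
j = ⅓ (j = 1/((-7 + 5) + 5) = 1/(-2 + 5) = 1/3 = ⅓ ≈ 0.33333)
O(n) = 4 (O(n) = (0 - 2)² = (-2)² = 4)
j*O(-5) + d(3) = (⅓)*4 + 3 = 4/3 + 3 = 13/3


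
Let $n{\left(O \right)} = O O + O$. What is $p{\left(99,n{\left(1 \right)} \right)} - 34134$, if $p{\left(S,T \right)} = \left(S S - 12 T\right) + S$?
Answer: $-24258$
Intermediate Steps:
$n{\left(O \right)} = O + O^{2}$ ($n{\left(O \right)} = O^{2} + O = O + O^{2}$)
$p{\left(S,T \right)} = S + S^{2} - 12 T$ ($p{\left(S,T \right)} = \left(S^{2} - 12 T\right) + S = S + S^{2} - 12 T$)
$p{\left(99,n{\left(1 \right)} \right)} - 34134 = \left(99 + 99^{2} - 12 \cdot 1 \left(1 + 1\right)\right) - 34134 = \left(99 + 9801 - 12 \cdot 1 \cdot 2\right) - 34134 = \left(99 + 9801 - 24\right) - 34134 = 9876 - 34134 = -24258$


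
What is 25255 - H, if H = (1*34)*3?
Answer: 25153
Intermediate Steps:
H = 102 (H = 34*3 = 102)
25255 - H = 25255 - 1*102 = 25255 - 102 = 25153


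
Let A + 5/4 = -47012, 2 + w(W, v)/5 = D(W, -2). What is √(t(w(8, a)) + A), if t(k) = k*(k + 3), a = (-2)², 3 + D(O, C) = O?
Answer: I*√186973/2 ≈ 216.2*I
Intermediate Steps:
D(O, C) = -3 + O
a = 4
w(W, v) = -25 + 5*W (w(W, v) = -10 + 5*(-3 + W) = -10 + (-15 + 5*W) = -25 + 5*W)
A = -188053/4 (A = -5/4 - 47012 = -188053/4 ≈ -47013.)
t(k) = k*(3 + k)
√(t(w(8, a)) + A) = √((-25 + 5*8)*(3 + (-25 + 5*8)) - 188053/4) = √((-25 + 40)*(3 + (-25 + 40)) - 188053/4) = √(15*(3 + 15) - 188053/4) = √(15*18 - 188053/4) = √(270 - 188053/4) = √(-186973/4) = I*√186973/2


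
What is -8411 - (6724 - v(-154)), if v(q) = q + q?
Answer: -15443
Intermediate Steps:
v(q) = 2*q
-8411 - (6724 - v(-154)) = -8411 - (6724 - 2*(-154)) = -8411 - (6724 - 1*(-308)) = -8411 - (6724 + 308) = -8411 - 1*7032 = -8411 - 7032 = -15443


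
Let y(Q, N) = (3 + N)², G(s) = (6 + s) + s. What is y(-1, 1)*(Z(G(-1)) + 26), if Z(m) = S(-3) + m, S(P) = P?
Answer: 432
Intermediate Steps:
G(s) = 6 + 2*s
Z(m) = -3 + m
y(-1, 1)*(Z(G(-1)) + 26) = (3 + 1)²*((-3 + (6 + 2*(-1))) + 26) = 4²*((-3 + (6 - 2)) + 26) = 16*((-3 + 4) + 26) = 16*(1 + 26) = 16*27 = 432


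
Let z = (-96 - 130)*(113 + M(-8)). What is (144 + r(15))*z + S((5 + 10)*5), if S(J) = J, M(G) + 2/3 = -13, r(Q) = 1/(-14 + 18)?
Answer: -9714724/3 ≈ -3.2382e+6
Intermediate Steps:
r(Q) = ¼ (r(Q) = 1/4 = ¼)
M(G) = -41/3 (M(G) = -⅔ - 13 = -41/3)
z = -67348/3 (z = (-96 - 130)*(113 - 41/3) = -226*298/3 = -67348/3 ≈ -22449.)
(144 + r(15))*z + S((5 + 10)*5) = (144 + ¼)*(-67348/3) + (5 + 10)*5 = (577/4)*(-67348/3) + 15*5 = -9714949/3 + 75 = -9714724/3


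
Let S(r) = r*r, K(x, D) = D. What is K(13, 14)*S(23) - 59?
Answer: 7347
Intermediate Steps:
S(r) = r²
K(13, 14)*S(23) - 59 = 14*23² - 59 = 14*529 - 59 = 7406 - 59 = 7347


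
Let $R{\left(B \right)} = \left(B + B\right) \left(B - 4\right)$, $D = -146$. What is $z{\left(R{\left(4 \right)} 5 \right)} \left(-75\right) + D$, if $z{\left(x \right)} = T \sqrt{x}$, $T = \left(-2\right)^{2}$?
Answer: $-146$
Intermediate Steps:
$R{\left(B \right)} = 2 B \left(-4 + B\right)$
$T = 4$
$z{\left(x \right)} = 4 \sqrt{x}$
$z{\left(R{\left(4 \right)} 5 \right)} \left(-75\right) + D = 4 \sqrt{2 \cdot 4 \left(-4 + 4\right) 5} \left(-75\right) - 146 = 4 \sqrt{2 \cdot 4 \cdot 0 \cdot 5} \left(-75\right) - 146 = 4 \sqrt{0 \cdot 5} \left(-75\right) - 146 = 4 \sqrt{0} \left(-75\right) - 146 = 4 \cdot 0 \left(-75\right) - 146 = 0 \left(-75\right) - 146 = 0 - 146 = -146$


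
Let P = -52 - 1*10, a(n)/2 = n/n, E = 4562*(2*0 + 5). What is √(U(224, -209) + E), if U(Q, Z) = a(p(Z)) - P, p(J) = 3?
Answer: √22874 ≈ 151.24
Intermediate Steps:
E = 22810 (E = 4562*(0 + 5) = 4562*5 = 22810)
a(n) = 2 (a(n) = 2*(n/n) = 2*1 = 2)
P = -62 (P = -52 - 10 = -62)
U(Q, Z) = 64 (U(Q, Z) = 2 - 1*(-62) = 2 + 62 = 64)
√(U(224, -209) + E) = √(64 + 22810) = √22874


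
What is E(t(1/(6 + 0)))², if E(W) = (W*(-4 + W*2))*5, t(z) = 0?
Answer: 0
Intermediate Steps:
E(W) = 5*W*(-4 + 2*W) (E(W) = (W*(-4 + 2*W))*5 = 5*W*(-4 + 2*W))
E(t(1/(6 + 0)))² = (10*0*(-2 + 0))² = (10*0*(-2))² = 0² = 0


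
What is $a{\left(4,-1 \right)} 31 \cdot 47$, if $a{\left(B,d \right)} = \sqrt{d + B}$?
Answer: $1457 \sqrt{3} \approx 2523.6$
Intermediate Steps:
$a{\left(B,d \right)} = \sqrt{B + d}$
$a{\left(4,-1 \right)} 31 \cdot 47 = \sqrt{4 - 1} \cdot 31 \cdot 47 = \sqrt{3} \cdot 31 \cdot 47 = 31 \sqrt{3} \cdot 47 = 1457 \sqrt{3}$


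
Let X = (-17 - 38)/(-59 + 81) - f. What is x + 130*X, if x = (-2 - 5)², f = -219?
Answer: 28194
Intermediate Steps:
x = 49 (x = (-7)² = 49)
X = 433/2 (X = (-17 - 38)/(-59 + 81) - 1*(-219) = -55/22 + 219 = -55*1/22 + 219 = -5/2 + 219 = 433/2 ≈ 216.50)
x + 130*X = 49 + 130*(433/2) = 49 + 28145 = 28194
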